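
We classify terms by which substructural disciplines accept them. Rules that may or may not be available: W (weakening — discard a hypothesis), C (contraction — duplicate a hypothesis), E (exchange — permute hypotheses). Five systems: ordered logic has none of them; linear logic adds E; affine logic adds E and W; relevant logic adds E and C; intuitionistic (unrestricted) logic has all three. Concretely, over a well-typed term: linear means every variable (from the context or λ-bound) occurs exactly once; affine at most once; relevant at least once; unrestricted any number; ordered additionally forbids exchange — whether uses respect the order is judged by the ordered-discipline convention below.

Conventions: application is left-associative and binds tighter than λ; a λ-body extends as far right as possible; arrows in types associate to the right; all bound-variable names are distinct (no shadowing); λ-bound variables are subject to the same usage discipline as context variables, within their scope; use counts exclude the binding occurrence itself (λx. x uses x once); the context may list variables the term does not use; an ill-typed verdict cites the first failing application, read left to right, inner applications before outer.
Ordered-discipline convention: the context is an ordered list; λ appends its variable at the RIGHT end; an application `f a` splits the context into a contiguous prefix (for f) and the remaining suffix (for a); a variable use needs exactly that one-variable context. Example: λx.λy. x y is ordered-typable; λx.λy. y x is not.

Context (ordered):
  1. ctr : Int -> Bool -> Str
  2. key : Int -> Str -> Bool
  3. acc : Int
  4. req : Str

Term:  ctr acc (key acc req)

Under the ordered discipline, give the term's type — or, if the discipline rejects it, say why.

not well-typed under ordered — uses contraction: acc ×2
use counts: ctr=1, key=1, acc=2, req=1
order of uses: ctr, acc, key, acc, req
typing: well-typed — term : Str
all disciplines: ordered ✗, linear ✗, affine ✗, relevant ✓, unrestricted ✓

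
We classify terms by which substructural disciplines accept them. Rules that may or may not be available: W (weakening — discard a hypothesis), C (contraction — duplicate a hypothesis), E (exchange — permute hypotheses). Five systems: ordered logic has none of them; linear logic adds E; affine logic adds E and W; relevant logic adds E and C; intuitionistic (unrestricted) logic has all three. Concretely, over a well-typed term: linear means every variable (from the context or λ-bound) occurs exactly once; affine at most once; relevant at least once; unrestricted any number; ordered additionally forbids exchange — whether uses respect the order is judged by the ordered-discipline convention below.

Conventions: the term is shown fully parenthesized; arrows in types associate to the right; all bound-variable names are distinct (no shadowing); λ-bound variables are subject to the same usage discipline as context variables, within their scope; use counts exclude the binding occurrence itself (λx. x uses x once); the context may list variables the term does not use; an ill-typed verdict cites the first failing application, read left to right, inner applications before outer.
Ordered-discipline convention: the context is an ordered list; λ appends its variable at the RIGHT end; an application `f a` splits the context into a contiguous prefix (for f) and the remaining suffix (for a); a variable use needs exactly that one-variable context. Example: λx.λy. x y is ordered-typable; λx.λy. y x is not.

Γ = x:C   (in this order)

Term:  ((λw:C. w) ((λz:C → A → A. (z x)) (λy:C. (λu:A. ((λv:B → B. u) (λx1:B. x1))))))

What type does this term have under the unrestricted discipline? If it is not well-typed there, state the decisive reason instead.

not well-typed under unrestricted — the type mismatch rejects it
counts: x=1, w (bound)=1, z (bound)=1, y (bound)=0, u (bound)=1, v (bound)=0, x1 (bound)=1
use order (left to right): w, z, x, u, x1
typing: ill-typed: an argument A → A mismatches the expected C
across the five disciplines: ordered ✗; linear ✗; affine ✗; relevant ✗; unrestricted ✗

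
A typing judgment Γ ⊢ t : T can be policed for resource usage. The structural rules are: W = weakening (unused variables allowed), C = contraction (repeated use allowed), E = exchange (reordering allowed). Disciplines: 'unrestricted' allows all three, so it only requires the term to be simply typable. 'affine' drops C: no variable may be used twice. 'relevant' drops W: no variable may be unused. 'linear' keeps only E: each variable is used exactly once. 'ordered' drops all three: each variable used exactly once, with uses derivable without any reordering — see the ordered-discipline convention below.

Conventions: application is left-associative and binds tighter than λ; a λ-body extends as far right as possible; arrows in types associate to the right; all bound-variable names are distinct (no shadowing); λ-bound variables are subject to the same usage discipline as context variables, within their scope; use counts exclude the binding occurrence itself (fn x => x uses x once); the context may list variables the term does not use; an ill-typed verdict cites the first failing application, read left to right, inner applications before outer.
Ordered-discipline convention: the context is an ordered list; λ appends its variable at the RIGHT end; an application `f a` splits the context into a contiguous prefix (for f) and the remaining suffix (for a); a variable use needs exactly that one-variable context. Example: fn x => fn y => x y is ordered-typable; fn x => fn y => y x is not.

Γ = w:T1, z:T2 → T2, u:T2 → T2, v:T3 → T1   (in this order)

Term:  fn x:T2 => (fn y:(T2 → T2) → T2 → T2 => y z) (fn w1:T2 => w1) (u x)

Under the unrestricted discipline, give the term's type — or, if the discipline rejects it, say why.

not well-typed under unrestricted — not simply typable
usage: w: 0×, z: 1×, u: 1×, v: 0×, x (λ-bound): 1×, y (λ-bound): 1×, w1 (λ-bound): 1×
left-to-right use order: y, z, w1, u, x
typing: ill-typed: an application expects (T2 → T2) → T2 → T2 but receives T2 → T2
across the five disciplines: ordered ✗ | linear ✗ | affine ✗ | relevant ✗ | unrestricted ✗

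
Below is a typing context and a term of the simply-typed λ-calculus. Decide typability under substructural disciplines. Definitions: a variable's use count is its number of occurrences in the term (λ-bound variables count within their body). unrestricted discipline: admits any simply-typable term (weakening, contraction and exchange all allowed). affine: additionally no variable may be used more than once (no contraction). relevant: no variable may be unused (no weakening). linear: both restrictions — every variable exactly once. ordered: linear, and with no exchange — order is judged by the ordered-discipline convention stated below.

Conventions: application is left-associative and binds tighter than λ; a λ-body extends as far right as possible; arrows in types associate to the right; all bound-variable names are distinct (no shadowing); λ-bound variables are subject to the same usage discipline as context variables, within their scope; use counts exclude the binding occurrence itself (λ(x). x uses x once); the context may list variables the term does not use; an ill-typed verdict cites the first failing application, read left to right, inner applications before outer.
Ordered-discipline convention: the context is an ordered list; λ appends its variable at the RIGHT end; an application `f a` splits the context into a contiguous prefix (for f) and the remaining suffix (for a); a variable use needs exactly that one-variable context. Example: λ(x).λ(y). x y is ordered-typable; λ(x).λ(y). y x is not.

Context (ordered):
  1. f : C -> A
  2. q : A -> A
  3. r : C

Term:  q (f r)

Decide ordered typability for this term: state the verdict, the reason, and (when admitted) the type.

no — needs exchange: uses follow q, f, r
usage: f: 1×, q: 1×, r: 1×
left-to-right use order: q, f, r
typing: well-typed at A
summary: ordered ✗ · linear ✓ · affine ✓ · relevant ✓ · unrestricted ✓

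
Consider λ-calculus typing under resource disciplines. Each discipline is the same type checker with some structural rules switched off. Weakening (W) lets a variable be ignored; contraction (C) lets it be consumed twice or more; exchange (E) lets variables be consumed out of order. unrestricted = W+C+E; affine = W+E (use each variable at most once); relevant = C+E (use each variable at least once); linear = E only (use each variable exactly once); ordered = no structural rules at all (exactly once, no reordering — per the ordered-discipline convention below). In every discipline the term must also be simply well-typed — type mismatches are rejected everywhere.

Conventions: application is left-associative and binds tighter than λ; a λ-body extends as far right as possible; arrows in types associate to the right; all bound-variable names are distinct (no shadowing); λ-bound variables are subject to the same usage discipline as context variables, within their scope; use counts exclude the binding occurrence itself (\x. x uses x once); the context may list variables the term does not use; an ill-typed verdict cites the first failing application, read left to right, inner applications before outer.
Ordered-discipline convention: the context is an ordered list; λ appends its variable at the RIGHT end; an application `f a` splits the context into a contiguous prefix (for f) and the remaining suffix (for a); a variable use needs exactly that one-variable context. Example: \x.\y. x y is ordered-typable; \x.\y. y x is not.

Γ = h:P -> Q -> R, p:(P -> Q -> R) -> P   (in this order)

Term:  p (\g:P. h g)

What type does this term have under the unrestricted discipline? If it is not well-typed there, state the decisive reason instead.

term : P
variable uses: h=1; p=1; g (λ-bound)=1
uses in reading order: p, h, g
typing: ✓ — P
across the five disciplines: ordered ✗; linear ✓; affine ✓; relevant ✓; unrestricted ✓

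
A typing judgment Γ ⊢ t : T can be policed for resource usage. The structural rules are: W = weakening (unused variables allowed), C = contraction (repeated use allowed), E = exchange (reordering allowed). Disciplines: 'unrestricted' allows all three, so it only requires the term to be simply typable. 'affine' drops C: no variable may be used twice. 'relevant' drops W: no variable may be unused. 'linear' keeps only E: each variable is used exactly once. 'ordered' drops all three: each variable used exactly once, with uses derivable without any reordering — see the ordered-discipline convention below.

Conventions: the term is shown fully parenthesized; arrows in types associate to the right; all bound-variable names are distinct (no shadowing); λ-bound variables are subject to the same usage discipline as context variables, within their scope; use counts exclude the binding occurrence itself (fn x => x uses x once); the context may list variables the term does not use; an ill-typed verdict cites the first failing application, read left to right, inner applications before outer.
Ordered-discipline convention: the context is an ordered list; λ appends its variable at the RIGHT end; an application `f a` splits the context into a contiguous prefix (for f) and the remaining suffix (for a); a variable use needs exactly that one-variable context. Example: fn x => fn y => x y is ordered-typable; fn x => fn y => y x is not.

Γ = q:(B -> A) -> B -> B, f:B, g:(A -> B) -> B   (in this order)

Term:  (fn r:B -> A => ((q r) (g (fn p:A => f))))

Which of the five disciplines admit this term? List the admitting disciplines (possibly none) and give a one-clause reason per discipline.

admitted in: affine, unrestricted
use counts: q: 1×; f: 1×; g: 1×; r (λ-bound): 1×; p (λ-bound): 0×
left-to-right use order: q, r, g, f
typing: well-typed — term : (B -> A) -> B
ordered: ✗ — unused: p — weakening required
linear: ✗ — unused: p — weakening required
affine: ✓ — at most one use each (q, f, g, r, p)
relevant: ✗ — unused: p — weakening required
unrestricted: ✓ — simply typable at (B -> A) -> B; W, C, E all held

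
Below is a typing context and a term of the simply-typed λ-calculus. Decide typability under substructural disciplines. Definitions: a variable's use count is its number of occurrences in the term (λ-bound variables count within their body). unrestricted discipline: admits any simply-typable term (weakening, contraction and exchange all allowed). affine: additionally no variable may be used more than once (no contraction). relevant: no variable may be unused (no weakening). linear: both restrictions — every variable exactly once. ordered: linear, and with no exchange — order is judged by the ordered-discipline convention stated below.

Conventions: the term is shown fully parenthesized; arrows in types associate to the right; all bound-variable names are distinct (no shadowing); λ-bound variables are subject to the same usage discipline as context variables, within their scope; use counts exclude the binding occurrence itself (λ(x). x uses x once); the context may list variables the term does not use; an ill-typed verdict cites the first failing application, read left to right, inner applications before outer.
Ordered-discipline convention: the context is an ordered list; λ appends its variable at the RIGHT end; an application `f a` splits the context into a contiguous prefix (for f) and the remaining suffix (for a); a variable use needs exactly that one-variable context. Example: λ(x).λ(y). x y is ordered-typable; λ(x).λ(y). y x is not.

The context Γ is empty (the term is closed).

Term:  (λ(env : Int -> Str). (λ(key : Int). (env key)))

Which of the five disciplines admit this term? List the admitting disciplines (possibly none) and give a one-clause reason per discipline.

admitting disciplines: ordered, linear, affine, relevant, unrestricted
counts: env (bound): 1; key (bound): 1
left-to-right use order: env, key
typing: ✓ — (Int -> Str) -> Int -> Str
ordered: ✓, single-use (env, key), ordered derivation ok
linear: ✓, exactly-once usage across env, key
affine: ✓, env, key: no repeats, contraction unneeded
relevant: ✓, env, key: all used, weakening unneeded
unrestricted: ✓, well-typed at (Int -> Str) -> Int -> Str; no restrictions here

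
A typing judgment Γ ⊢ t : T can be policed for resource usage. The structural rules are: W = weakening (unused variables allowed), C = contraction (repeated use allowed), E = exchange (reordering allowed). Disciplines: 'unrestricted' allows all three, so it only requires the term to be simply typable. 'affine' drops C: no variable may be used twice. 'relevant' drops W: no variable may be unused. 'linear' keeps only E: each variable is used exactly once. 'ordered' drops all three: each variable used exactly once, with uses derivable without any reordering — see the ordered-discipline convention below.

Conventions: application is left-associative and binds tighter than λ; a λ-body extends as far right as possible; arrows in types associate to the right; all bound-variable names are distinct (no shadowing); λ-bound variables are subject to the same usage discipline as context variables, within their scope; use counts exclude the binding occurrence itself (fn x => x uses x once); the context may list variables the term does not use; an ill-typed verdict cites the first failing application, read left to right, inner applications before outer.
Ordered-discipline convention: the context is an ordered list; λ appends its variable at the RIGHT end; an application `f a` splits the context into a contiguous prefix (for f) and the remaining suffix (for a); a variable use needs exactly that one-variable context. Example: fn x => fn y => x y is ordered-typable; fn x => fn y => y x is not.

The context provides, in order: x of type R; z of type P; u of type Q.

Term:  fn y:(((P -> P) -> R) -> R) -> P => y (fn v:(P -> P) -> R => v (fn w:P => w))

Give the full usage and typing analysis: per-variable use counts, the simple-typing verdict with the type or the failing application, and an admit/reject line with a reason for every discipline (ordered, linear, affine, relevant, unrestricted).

use counts: x ×0; z ×0; u ×0; y [bound] ×1; v [bound] ×1; w [bound] ×1
uses in reading order: y, v, w
typing: well-typed — term : ((((P -> P) -> R) -> R) -> P) -> P
ordered ✗ (x, z, u left unused)
linear ✗ (x, z, u left unused)
affine ✓ (no duplicate uses among x, z, u, y, v, w)
relevant ✗ (x, z, u left unused)
unrestricted ✓ (well-typed at ((((P -> P) -> R) -> R) -> P) -> P; no restrictions here)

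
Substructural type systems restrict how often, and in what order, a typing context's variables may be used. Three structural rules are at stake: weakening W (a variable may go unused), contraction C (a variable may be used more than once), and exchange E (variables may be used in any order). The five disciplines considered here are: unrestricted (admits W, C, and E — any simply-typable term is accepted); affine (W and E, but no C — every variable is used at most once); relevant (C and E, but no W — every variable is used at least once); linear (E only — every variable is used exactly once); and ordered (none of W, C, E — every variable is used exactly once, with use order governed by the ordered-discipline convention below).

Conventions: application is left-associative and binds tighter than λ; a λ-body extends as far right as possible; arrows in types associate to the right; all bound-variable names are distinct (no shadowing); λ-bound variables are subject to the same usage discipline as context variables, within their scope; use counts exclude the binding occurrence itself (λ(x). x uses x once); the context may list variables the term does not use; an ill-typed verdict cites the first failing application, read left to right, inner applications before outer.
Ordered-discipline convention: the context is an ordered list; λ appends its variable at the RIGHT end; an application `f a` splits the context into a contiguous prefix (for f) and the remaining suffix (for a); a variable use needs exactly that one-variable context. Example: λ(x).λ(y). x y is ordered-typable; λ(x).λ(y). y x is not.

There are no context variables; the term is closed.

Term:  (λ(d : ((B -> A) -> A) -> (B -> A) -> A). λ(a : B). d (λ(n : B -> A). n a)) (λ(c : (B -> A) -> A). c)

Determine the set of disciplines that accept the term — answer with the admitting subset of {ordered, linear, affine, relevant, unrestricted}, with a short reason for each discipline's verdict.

admitted in: linear, affine, relevant, unrestricted
counts: d [bound]=1; a [bound]=1; n [bound]=1; c [bound]=1
order of uses: d, n, a, c
typing: well-typed at B -> (B -> A) -> A
ordered ✗ (use order d, n, a, c needs exchange)
linear ✓ (exactly-once usage across d, a, n, c)
affine ✓ (no duplicate uses among d, a, n, c)
relevant ✓ (none of d, a, n, c goes unused)
unrestricted ✓ (simply typable at B -> (B -> A) -> A; W, C, E all held)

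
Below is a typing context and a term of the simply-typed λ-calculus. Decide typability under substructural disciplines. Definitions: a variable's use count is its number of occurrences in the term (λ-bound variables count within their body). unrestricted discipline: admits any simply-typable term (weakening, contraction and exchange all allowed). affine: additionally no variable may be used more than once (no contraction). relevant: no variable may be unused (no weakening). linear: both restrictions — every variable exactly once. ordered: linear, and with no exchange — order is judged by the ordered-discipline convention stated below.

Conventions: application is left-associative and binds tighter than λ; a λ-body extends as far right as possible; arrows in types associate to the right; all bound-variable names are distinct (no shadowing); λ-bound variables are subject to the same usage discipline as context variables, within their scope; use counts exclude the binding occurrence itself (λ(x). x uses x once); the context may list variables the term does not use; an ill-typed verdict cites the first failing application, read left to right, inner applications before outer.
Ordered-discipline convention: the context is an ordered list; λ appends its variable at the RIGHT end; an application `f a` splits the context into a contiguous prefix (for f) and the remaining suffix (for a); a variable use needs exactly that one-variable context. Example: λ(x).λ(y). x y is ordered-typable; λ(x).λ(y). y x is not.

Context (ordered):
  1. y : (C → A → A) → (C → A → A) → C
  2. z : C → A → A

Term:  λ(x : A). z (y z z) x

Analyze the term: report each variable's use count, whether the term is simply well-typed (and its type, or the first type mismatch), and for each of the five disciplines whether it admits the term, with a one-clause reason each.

counts: y: 1; z: 3; x (λ-bound): 1
use order (left to right): z, y, z, z, x
typing: well-typed — term : A → A
ordered: ✗, z ×3 used more than once (contraction)
linear: ✗, z ×3 used more than once (contraction)
affine: ✗, z ×3 used more than once (contraction)
relevant: ✓, none of y, z, x goes unused
unrestricted: ✓, simply typable at A → A; W, C, E all held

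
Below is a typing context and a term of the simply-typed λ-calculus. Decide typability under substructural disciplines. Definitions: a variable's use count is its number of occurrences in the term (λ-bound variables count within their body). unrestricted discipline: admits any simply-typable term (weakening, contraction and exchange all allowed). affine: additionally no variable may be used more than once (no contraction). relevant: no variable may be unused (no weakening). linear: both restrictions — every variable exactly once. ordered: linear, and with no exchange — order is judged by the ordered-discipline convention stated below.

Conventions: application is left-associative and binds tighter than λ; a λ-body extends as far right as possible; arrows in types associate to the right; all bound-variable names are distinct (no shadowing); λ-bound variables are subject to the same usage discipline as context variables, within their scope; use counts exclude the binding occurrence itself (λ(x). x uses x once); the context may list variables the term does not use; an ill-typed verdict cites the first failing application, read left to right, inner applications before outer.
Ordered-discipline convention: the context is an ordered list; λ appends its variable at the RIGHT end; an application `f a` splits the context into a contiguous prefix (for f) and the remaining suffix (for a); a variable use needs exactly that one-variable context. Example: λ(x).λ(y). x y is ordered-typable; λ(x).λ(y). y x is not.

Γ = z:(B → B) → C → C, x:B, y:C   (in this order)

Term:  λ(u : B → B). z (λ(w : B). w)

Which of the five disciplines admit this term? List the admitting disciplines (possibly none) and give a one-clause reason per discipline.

accepted by: affine, unrestricted
use counts: z: 1, x: 0, y: 0, u (bound): 0, w (bound): 1
use order (left to right): z, w
typing: well-typed — term : (B → B) → C → C
ordered: ✗ — x, y, u never used (weakening)
linear: ✗ — x, y, u never used (weakening)
affine: ✓ — no duplicate uses among z, x, y, u, w
relevant: ✗ — x, y, u never used (weakening)
unrestricted: ✓ — typability at (B → B) → C → C is all that's needed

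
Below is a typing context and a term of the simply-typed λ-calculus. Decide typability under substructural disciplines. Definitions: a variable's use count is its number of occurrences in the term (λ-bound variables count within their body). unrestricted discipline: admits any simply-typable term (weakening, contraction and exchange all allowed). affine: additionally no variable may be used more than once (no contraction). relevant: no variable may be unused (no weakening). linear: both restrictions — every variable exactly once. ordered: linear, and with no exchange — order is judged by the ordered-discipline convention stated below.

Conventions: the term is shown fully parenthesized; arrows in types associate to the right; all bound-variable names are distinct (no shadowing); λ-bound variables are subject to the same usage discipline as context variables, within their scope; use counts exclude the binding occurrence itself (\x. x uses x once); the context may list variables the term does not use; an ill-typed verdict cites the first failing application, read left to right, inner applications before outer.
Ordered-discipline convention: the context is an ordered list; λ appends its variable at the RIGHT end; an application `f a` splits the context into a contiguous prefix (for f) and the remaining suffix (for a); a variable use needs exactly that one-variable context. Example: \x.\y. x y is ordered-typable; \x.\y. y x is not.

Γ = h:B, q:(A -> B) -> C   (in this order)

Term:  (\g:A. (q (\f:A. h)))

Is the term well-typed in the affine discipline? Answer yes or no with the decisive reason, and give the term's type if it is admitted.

yes — at most one use each (h, q, g, f); term : A -> C
counts: h: 1, q: 1, g (λ-bound): 0, f (λ-bound): 0
use order (left to right): q, h
typing: well-typed — term : A -> C
summary: ordered ✗, linear ✗, affine ✓, relevant ✗, unrestricted ✓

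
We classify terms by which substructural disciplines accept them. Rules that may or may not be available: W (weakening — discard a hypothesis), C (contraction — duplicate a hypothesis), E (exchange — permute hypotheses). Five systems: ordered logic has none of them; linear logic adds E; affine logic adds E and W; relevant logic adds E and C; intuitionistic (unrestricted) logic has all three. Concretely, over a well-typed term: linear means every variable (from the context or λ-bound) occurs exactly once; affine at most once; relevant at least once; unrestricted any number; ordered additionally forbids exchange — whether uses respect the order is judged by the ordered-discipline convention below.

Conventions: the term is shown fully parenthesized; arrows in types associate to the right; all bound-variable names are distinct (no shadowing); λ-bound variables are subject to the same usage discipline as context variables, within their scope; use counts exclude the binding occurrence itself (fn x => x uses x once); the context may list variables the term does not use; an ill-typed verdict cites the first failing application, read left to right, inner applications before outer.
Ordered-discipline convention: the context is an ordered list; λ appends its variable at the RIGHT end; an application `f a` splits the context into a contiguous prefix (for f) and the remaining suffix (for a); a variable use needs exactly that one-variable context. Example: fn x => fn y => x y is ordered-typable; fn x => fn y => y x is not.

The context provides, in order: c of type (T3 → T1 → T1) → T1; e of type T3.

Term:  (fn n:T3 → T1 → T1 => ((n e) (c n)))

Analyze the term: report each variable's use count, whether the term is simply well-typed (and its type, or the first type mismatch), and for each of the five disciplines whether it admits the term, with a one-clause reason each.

use counts: c ×1, e ×1, n [bound] ×2
order of uses: n, e, c, n
typing: well-typed — term : (T3 → T1 → T1) → T1
ordered: ✗, repeated use of n ×2
linear: ✗, repeated use of n ×2
affine: ✗, repeated use of n ×2
relevant: ✓, none of c, e, n goes unused
unrestricted: ✓, well-typed at (T3 → T1 → T1) → T1; no restrictions here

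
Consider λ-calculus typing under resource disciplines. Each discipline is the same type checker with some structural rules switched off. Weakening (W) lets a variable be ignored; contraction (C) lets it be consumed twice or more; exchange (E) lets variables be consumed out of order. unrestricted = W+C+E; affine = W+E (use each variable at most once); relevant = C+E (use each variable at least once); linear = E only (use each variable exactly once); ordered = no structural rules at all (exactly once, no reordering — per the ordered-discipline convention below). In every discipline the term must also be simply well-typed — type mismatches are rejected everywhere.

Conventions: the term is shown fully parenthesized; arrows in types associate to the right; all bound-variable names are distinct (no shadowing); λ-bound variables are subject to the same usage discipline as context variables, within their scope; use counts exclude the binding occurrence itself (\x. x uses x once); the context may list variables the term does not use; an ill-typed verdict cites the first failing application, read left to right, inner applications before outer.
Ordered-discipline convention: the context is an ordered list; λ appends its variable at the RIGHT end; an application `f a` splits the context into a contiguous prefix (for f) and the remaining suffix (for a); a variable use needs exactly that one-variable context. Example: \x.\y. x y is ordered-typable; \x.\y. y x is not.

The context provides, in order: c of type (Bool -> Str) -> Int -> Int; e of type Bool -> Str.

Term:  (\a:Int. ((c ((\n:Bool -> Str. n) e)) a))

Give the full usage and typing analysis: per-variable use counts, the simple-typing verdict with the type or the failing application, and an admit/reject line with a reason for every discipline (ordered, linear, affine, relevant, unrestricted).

use counts: c=1; e=1; a (bound)=1; n (bound)=1
use order (left to right): c, n, e, a
typing: well-typed — term : Int -> Int
ordered ✓ (one use each (c, e, a, n); ordered split holds)
linear ✓ (each of c, e, a, n used exactly once)
affine ✓ (no duplicate uses among c, e, a, n)
relevant ✓ (c, e, a, n: all used, weakening unneeded)
unrestricted ✓ (typability at Int -> Int is all that's needed)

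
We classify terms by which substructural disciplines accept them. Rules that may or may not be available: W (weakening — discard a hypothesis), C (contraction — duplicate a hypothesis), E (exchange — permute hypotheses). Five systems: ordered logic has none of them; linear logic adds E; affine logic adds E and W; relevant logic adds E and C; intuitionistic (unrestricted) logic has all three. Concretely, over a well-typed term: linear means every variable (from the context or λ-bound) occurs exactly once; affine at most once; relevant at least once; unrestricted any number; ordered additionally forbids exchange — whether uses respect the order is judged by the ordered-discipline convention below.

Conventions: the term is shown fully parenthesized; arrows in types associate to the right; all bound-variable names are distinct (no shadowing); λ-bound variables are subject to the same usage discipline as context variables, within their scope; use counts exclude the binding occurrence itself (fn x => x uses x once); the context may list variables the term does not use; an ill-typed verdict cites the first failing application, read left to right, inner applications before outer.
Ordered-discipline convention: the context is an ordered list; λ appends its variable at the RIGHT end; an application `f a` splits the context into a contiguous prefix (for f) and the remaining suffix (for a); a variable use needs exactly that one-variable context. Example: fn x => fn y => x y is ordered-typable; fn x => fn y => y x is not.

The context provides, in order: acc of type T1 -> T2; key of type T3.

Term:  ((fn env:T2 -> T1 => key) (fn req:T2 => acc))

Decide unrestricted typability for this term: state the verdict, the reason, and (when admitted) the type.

no — not simply typable
use counts: acc: 1, key: 1, env [bound]: 0, req [bound]: 0
left-to-right use order: key, acc
typing: ill-typed: an argument T2 -> T1 -> T2 mismatches the expected T2 -> T1
all disciplines: ordered ✗ | linear ✗ | affine ✗ | relevant ✗ | unrestricted ✗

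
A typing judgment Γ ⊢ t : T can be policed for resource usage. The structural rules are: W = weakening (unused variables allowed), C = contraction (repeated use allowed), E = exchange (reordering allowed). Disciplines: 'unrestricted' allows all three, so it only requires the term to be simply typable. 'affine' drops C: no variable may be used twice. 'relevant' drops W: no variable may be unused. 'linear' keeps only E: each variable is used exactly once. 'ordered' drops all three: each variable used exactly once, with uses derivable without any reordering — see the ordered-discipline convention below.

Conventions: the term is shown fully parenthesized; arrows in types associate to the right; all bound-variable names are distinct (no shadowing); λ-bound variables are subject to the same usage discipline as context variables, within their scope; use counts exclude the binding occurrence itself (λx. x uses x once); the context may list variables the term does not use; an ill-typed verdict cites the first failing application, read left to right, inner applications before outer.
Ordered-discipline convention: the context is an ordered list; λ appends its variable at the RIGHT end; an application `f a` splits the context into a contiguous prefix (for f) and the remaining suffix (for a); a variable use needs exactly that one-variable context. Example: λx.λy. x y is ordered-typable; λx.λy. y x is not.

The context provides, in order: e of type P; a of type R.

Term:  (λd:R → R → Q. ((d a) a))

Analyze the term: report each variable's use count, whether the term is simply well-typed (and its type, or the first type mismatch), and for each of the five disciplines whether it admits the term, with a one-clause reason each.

variable uses: e: 0×; a: 2×; d (λ-bound): 1×
use order (left to right): d, a, a
typing: the term checks, with type (R → R → Q) → Q
ordered ✗ (uses contraction: a ×2; e never used (weakening))
linear ✗ (uses contraction: a ×2; e never used (weakening))
affine ✗ (uses contraction: a ×2)
relevant ✗ (e never used (weakening))
unrestricted ✓ (type-checks ((R → R → Q) → Q) and nothing is barred)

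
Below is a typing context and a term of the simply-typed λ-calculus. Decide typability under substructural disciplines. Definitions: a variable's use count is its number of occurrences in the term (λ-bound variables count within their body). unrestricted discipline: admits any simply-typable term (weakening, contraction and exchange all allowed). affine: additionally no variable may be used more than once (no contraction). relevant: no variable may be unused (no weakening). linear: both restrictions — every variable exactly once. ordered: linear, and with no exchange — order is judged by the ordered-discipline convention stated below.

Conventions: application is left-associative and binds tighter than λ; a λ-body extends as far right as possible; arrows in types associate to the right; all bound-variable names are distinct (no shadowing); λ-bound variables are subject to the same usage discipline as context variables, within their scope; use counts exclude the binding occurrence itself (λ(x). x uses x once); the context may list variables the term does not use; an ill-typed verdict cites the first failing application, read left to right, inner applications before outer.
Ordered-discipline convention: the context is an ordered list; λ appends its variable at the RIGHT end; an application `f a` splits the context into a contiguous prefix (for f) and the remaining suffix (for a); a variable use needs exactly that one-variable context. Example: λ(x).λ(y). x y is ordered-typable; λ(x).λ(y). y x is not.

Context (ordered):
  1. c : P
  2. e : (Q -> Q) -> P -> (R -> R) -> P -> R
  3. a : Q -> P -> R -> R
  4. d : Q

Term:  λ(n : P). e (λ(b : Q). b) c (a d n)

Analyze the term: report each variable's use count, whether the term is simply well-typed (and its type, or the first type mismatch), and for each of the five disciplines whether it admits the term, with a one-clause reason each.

use counts: c ×1; e ×1; a ×1; d ×1; n (λ-bound) ×1; b (λ-bound) ×1
uses in reading order: e, b, c, a, d, n
typing: well-typed at P -> P -> R
ordered ✗ (no contiguous prefix/suffix split fits e, b, c, a, d, n)
linear ✓ (single use per variable (c, e, a, d, n, b))
affine ✓ (no duplicate uses among c, e, a, d, n, b)
relevant ✓ (every one of c, e, a, d, n, b appears)
unrestricted ✓ (typability at P -> P -> R is all that's needed)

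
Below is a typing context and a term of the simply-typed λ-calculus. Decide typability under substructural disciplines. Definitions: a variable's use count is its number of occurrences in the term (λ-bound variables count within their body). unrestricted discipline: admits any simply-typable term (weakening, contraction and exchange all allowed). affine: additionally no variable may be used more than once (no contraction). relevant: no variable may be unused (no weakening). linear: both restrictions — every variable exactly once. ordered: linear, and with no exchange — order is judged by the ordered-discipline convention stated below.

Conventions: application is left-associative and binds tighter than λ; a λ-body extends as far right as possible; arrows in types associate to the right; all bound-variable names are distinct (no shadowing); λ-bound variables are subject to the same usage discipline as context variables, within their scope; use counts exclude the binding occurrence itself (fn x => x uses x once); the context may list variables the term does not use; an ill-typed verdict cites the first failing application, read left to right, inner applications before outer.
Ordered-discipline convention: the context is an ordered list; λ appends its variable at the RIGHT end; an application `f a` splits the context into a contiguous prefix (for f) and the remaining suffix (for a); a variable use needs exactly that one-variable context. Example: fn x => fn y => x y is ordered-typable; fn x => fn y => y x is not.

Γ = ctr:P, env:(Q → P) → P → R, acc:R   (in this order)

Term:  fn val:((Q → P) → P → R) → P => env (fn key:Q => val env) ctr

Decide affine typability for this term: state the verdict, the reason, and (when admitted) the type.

no — env ×2 used more than once (contraction)
use counts: ctr: 1×; env: 2×; acc: 0×; val (λ-bound): 1×; key (λ-bound): 0×
uses in reading order: env, val, env, ctr
typing: the term checks, with type (((Q → P) → P → R) → P) → R
across the five disciplines: ordered ✗ · linear ✗ · affine ✗ · relevant ✗ · unrestricted ✓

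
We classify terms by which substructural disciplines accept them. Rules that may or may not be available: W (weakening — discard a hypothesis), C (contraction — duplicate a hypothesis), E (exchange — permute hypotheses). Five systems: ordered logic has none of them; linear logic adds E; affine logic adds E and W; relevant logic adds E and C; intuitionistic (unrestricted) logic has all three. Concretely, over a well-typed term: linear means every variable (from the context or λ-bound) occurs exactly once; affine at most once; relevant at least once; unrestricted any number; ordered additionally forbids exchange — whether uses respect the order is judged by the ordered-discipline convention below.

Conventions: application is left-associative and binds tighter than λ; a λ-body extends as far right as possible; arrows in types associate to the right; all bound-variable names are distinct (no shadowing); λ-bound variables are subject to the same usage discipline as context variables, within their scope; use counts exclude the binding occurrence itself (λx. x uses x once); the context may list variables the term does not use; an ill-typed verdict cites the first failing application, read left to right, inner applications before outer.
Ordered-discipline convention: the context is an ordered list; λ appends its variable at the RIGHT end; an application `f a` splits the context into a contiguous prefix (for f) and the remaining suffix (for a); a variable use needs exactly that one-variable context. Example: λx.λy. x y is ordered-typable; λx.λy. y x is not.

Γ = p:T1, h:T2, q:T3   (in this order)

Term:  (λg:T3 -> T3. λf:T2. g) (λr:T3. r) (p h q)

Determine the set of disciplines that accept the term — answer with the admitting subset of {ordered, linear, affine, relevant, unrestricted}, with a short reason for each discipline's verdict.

admitted by: none
variable uses: p ×1, h ×1, q ×1, g (λ-bound) ×1, f (λ-bound) ×0, r (λ-bound) ×1
use order (left to right): g, r, p, h, q
typing: ill-typed: applying a non-function (T1)
ordered: ✗ — a type mismatch blocks all five
linear: ✗ — the type mismatch rejects it
affine: ✗ — not simply typable
relevant: ✗ — fails simple typing
unrestricted: ✗ — a type mismatch blocks all five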